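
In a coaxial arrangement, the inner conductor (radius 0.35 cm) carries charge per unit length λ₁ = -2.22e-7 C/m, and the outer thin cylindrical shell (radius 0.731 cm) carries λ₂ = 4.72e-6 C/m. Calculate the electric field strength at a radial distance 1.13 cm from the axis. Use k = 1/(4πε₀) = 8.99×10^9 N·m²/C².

|E| ≈ 7.16×10^6 V/m

Coaxial Gaussian cylinder, radius r = 1.13 cm, length L (r > 0.731 cm, enclosing both).
λ_enc = λ₁ + λ₂ = (-2.22×10^-7) + (4.72×10^-6) = 4.498×10^-6 C/m.
Gauss's law: E·2πrL = λ_enc L/ε₀.
E = 2k|λ_enc|/r = 2(8.99×10^9)(4.498×10^-6)/(0.0113) = 7.16e6 N/C.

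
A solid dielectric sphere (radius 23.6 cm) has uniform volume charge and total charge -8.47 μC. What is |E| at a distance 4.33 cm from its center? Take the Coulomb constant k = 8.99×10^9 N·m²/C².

|E| = 2.51×10^5 N/C

By spherical symmetry E is radial; choose a Gaussian sphere of radius r = 4.33 cm (r < R).
Only the charge within r is enclosed: Q_enc = Q·(r/R)³ = (-8.47 μC)·(4.33 cm/23.6 cm)³ = -5.231e-8 C.
Since E is radial and uniform over the Gaussian sphere, Φ = E·4πr² = Q_enc/ε₀.
E = k|Q_enc|/r² = (8.99×10^9)(5.231×10^-8)/(0.0433)² = 2.51e5 N/C.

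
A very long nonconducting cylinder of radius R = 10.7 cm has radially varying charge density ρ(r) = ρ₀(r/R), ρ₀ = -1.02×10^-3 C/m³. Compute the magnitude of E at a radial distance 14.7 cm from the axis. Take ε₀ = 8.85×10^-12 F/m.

By cylindrical symmetry E is radial; use a coaxial Gaussian cylinder of radius 14.7 cm and length L (r > R, full charge per length enclosed).
λ_enc = 2π ∫₀^R ρ₀(r'/R)^1 r' dr' = 2πρ₀R²/3 = -2.446×10^-5 C/m.
Applying ∮E·dA = Q_enc/ε₀ with the end caps contributing no flux:
E = |λ_enc|/(2πε₀r) = (2.446×10^-5)/(2π·8.85×10^-12·0.147) = 2.99e6 N/C.

|E| = 2.99×10^6 V/m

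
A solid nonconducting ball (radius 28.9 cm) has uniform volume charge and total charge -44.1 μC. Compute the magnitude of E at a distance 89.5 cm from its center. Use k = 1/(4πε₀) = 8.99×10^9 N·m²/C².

By spherical symmetry E is radial; choose a Gaussian sphere of radius r = 89.5 cm (r > R, so the entire charge is enclosed).
Q_enc = -44.1 μC = -4.41×10^-5 C.
Gauss's law: E·4πr² = Q_enc/ε₀.
E = k|Q_enc|/r² = (8.99×10^9)(4.41×10^-5)/(0.895)² = 4.95×10^5 N/C.

E ≈ 4.95e5 N/C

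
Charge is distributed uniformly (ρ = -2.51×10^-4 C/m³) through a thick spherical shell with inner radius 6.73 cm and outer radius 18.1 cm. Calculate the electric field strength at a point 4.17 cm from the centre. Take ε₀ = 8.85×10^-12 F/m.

Use a concentric Gaussian sphere at r = 4.17 cm (r < 6.73 cm, inside the empty cavity).
Q_enc = 0 (all charge lies at larger r); Gauss's law gives E = 0.

|E| = 0 N/C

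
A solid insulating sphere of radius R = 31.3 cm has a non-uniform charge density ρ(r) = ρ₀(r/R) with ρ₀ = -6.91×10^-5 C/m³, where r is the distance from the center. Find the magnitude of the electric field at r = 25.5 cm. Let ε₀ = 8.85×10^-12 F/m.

|E| = 4.06×10^5 V/m

By spherical symmetry E is radial; choose a Gaussian sphere of radius r = 25.5 cm (r < R).
Integrate the density: Q_enc = 4π ∫₀^r ρ₀(r'/R)^1 r'² dr' = 4πρ₀ r^4/(4·R) = -2.933×10^-6 C.
Since E is radial and uniform over the Gaussian sphere, Φ = E·4πr² = Q_enc/ε₀.
E = |Q_enc|/(4πε₀r²) = (2.933e-6)/(4π·8.85×10^-12·(0.255)²) = 4.06×10^5 N/C.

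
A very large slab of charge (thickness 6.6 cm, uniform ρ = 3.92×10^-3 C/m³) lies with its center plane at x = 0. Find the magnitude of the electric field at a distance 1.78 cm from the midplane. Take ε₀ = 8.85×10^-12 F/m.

By symmetry E is perpendicular to the slab. A Gaussian pillbox from −1.78 cm to +1.78 cm (face area A) lies entirely within the slab.
Q_enc = ρ·(2x)·A and flux = 2EA, so 2EA = 2ρxA/ε₀ ⇒ E = |ρ|x/ε₀.
E = (3.92e-3)(0.0178)/(8.85×10^-12) = 7.88×10^6 N/C.

|E| = 7.88×10^6 V/m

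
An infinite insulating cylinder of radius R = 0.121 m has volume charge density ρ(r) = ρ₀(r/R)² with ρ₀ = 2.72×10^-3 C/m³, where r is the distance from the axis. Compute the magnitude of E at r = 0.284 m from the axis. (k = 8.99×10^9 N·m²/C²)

Coaxial Gaussian cylinder, radius r = 0.284 m, length L (r > R, full charge per length enclosed).
λ_enc = 2π ∫₀^R ρ₀(r'/R)^2 r' dr' = 2πρ₀R²/4 = 6.255×10^-5 C/m.
Applying ∮E·dA = Q_enc/ε₀ with the end caps contributing no flux:
E = 2k|λ_enc|/r = 2(8.99×10^9)(6.255×10^-5)/(0.284) = 3.96e6 N/C.

|E| = 3.96×10^6 N/C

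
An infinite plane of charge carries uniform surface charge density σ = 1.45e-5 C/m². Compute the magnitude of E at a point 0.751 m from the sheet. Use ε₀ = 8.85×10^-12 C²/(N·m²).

|E| ≈ 8.19×10^5 N/C

By planar symmetry E is perpendicular to the sheet and uniform; use a Gaussian pillbox with flat faces of area A on each side of the sheet.
Only the two end caps contribute flux: Φ = 2EA. With Q_enc = σA, Gauss's law gives E = |σ|/(2ε₀).
E = |σ|/(2ε₀) = (1.45×10^-5)/(2·8.85×10^-12) = 8.19e5 N/C.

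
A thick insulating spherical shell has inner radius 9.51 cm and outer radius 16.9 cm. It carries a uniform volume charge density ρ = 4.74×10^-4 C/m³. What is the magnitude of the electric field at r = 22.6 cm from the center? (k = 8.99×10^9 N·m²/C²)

E = 1.39e6 N/C

By spherical symmetry E is radial; choose a Gaussian sphere of radius r = 22.6 cm (r > 16.9 cm, enclosing the whole shell).
Q_enc = ρ·(4π/3)(b³ − a³) = (4.74×10^-4)·(4π/3)·((0.169)³ − (0.0951)³) = 7.876×10^-6 C.
Applying ∮E·dA = Q_enc/ε₀ with Φ = E(4πr²):
E = k|Q_enc|/r² = (8.99×10^9)(7.876×10^-6)/(0.226)² = 1.39e6 N/C.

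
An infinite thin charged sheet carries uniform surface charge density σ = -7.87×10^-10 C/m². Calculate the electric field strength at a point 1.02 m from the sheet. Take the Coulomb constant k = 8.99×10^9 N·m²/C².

The symmetry is planar: E is normal to the sheet and the same magnitude on both sides. Take a pillbox straddling the sheet with end-cap area A.
Only the two end caps contribute flux: Φ = 2EA. With Q_enc = σA, Gauss's law gives E = |σ|/(2ε₀).
E = 2πk|σ| = 2π(8.99×10^9)(7.87e-10) = 44.5 N/C.

|E| = 44.5 N/C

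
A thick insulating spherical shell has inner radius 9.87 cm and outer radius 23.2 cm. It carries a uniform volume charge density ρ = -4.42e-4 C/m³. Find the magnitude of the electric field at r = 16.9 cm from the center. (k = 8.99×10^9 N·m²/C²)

By spherical symmetry E is radial; choose a Gaussian sphere of radius r = 16.9 cm (within the shell material, 9.87 cm < r < 23.2 cm).
Only the shell between 9.87 cm and r is enclosed: Q_enc = ρ·(4π/3)(r³ − a³) = (-4.42e-4)·(4π/3)·((0.169)³ − (0.0987)³) = -7.156×10^-6 C.
Since E is radial and uniform over the Gaussian sphere, Φ = E·4πr² = Q_enc/ε₀.
E = k|Q_enc|/r² = (8.99×10^9)(7.156×10^-6)/(0.169)² = 2.25e6 N/C.

2.25×10^6 V/m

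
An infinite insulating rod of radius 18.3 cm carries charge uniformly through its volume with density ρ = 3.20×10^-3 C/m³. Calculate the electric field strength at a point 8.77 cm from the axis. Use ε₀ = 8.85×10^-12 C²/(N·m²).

Choose a coaxial cylinder of radius r = 8.77 cm (arbitrary length L) as the Gaussian surface (r < R).
Charge inside radius r per length L is ρ·πr²·L, so λ_enc = ρπr² = 7.732×10^-5 C/m.
Gauss's law: E·2πrL = λ_enc L/ε₀.
E = |λ_enc|/(2πε₀r) = (7.732×10^-5)/(2π·8.85×10^-12·0.0877) = 1.59×10^7 N/C.

E ≈ 1.59e7 N/C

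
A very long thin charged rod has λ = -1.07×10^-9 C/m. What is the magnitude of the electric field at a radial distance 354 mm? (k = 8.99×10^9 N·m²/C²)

|E| ≈ 54.3 N/C

Choose a coaxial cylinder of radius r = 354 mm (arbitrary length L) as the Gaussian surface.
Q_enc = λL, so λ_enc = -1.07×10^-9 C/m.
Applying ∮E·dA = Q_enc/ε₀ with the end caps contributing no flux:
E = 2k|λ_enc|/r = 2(8.99×10^9)(1.07e-9)/(0.354) = 54.3 N/C.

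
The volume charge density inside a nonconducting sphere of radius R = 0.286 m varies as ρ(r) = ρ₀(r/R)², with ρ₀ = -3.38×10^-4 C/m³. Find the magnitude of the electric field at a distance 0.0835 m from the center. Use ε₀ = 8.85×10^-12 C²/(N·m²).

Take a concentric spherical Gaussian surface of radius r = 0.0835 m (r < R).
Q_enc = ∫₀^r ρ(r')·4πr'² dr' = (4πρ₀/R²) ∫₀^r r'^4 dr' = 4πρ₀ r^5/(5·R²) = -4.216e-8 C.
Gauss's law: E·4πr² = Q_enc/ε₀.
E = |Q_enc|/(4πε₀r²) = (4.216×10^-8)/(4π·8.85×10^-12·(0.0835)²) = 5.44e4 N/C.

|E| ≈ 5.44e4 N/C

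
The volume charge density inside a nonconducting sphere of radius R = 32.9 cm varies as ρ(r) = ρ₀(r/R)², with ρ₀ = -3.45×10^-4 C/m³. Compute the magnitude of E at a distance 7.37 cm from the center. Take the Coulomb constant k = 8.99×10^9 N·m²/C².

Use a concentric Gaussian sphere at r = 7.37 cm (r < R).
Q_enc = ∫₀^r ρ(r')·4πr'² dr' = (4πρ₀/R²) ∫₀^r r'^4 dr' = 4πρ₀ r^5/(5·R²) = -1.742×10^-8 C.
Since E is radial and uniform over the Gaussian sphere, Φ = E·4πr² = Q_enc/ε₀.
E = k|Q_enc|/r² = (8.99×10^9)(1.742×10^-8)/(0.0737)² = 2.88×10^4 N/C.

E = 2.88×10^4 N/C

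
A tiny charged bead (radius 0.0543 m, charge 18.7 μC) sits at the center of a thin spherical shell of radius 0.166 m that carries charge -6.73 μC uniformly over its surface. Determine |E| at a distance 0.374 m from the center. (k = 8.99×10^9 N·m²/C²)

E = 7.69e5 N/C

Symmetry ⇒ E = E(r) r̂. Gaussian sphere of radius r = 0.374 m (r > 0.166 m, enclosing both).
Q_enc = (18.7 μC) + (-6.73 μC) = 1.197×10^-5 C.
Applying ∮E·dA = Q_enc/ε₀ with Φ = E(4πr²):
E = k|Q_enc|/r² = (8.99×10^9)(1.197×10^-5)/(0.374)² = 7.69×10^5 N/C.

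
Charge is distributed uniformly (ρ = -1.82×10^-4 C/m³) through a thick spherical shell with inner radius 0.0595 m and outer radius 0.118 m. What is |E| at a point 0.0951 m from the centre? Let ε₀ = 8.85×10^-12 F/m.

E = 4.92e5 V/m

Symmetry ⇒ E = E(r) r̂. Gaussian sphere of radius r = 0.0951 m (within the shell material, 0.0595 m < r < 0.118 m).
Only the shell between 0.0595 m and r is enclosed: Q_enc = ρ·(4π/3)(r³ − a³) = (-1.82×10^-4)·(4π/3)·((0.0951)³ − (0.0595)³) = -4.951e-7 C.
Gauss's law: E·4πr² = Q_enc/ε₀.
E = |Q_enc|/(4πε₀r²) = (4.951×10^-7)/(4π·8.85×10^-12·(0.0951)²) = 4.92e5 N/C.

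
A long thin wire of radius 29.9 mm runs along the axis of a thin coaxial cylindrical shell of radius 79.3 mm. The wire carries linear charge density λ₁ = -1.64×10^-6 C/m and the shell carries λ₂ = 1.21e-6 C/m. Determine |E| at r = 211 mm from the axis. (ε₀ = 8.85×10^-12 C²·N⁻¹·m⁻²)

3.66e4 N/C

Take a coaxial cylindrical Gaussian surface of radius r = 211 mm and length L (r > 79.3 mm, enclosing both).
λ_enc = λ₁ + λ₂ = (-1.64×10^-6) + (1.21×10^-6) = -4.30×10^-7 C/m.
Since E is radial and uniform over the curved surface, Φ = E·2πrL = Q_enc/ε₀ = λ_enc L/ε₀.
E = |λ_enc|/(2πε₀r) = (4.30×10^-7)/(2π·8.85×10^-12·0.211) = 3.66×10^4 N/C.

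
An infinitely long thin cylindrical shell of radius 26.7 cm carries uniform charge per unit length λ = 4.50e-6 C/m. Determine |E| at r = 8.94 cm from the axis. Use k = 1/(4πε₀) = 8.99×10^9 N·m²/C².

|E| = 0 N/C

Choose a coaxial cylinder of radius r = 8.94 cm (arbitrary length L) as the Gaussian surface (r < 26.7 cm, inside the shell).
All the surface charge lies outside this cylinder: Q_enc = 0, hence E = 0.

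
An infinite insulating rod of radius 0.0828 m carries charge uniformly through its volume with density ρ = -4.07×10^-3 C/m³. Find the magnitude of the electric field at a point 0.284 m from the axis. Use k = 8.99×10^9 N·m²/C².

Take a coaxial cylindrical Gaussian surface of radius r = 0.284 m and length L (r > 0.0828 m, full cross-section enclosed).
λ_enc = ρ·πR² = (-4.07×10^-3)π(0.0828)² = -8.766×10^-5 C/m.
By Gauss's law (flux through the curved wall only), E·2πrL = λ_enc L/ε₀.
E = 2k|λ_enc|/r = 2(8.99×10^9)(8.766e-5)/(0.284) = 5.55×10^6 N/C.

E = 5.55×10^6 V/m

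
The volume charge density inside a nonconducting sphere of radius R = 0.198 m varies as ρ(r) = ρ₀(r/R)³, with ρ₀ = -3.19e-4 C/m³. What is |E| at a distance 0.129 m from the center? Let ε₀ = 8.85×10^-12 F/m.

|E| ≈ 2.14×10^5 N/C

Symmetry ⇒ E = E(r) r̂. Gaussian sphere of radius r = 0.129 m (r < R).
Q_enc = ∫₀^r ρ(r')·4πr'² dr' = (4πρ₀/R³) ∫₀^r r'^5 dr' = 4πρ₀ r^6/(6·R³) = -3.966×10^-7 C.
By Gauss's law, ∮E·dA = E·4πr² = Q_enc/ε₀.
E = |Q_enc|/(4πε₀r²) = (3.966e-7)/(4π·8.85×10^-12·(0.129)²) = 2.14e5 N/C.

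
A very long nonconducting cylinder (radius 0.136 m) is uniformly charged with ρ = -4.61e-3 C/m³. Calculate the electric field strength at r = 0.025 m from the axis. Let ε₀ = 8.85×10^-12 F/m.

|E| = 6.51×10^6 V/m

Take a coaxial cylindrical Gaussian surface of radius r = 0.025 m and length L (r < R).
Charge inside radius r per length L is ρ·πr²·L, so λ_enc = ρπr² = -9.052×10^-6 C/m.
By Gauss's law (flux through the curved wall only), E·2πrL = λ_enc L/ε₀.
E = |λ_enc|/(2πε₀r) = (9.052×10^-6)/(2π·8.85×10^-12·0.025) = 6.51×10^6 N/C.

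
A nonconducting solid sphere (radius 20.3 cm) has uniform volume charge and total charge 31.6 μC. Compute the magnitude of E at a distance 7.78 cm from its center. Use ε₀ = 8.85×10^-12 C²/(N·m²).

By spherical symmetry E is radial; choose a Gaussian sphere of radius r = 7.78 cm (r < R).
Only the charge within r is enclosed: Q_enc = Q·(r/R)³ = (31.6 μC)·(7.78 cm/20.3 cm)³ = 1.779e-6 C.
By Gauss's law, ∮E·dA = E·4πr² = Q_enc/ε₀.
E = |Q_enc|/(4πε₀r²) = (1.779e-6)/(4π·8.85×10^-12·(0.0778)²) = 2.64e6 N/C.

|E| ≈ 2.64×10^6 V/m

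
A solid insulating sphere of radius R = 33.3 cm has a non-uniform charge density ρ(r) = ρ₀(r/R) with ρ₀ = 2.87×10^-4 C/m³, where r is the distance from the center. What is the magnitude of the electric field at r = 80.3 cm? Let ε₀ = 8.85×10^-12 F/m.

E = 4.64×10^5 N/C

Use a concentric Gaussian sphere at r = 80.3 cm (r > R, all charge enclosed).
Q_enc = 4π ∫₀^R ρ₀(r'/R)^1 r'² dr' = 4πρ₀R³/4 = 3.329×10^-5 C.
By Gauss's law, ∮E·dA = E·4πr² = Q_enc/ε₀.
E = |Q_enc|/(4πε₀r²) = (3.329×10^-5)/(4π·8.85×10^-12·(0.803)²) = 4.64e5 N/C.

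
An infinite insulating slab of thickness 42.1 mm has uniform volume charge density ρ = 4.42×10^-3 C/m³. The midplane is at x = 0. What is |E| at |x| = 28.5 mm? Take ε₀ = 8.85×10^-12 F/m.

|E| = 1.05×10^7 V/m

The point |x| = 28.5 mm lies outside the slab (half-thickness 0.02105 m). A symmetric pillbox spanning the full slab encloses Q_enc = ρ·d·A.
Flux = 2EA ⇒ E = |ρ|d/(2ε₀), independent of distance outside.
E = (4.42e-3)(0.0421)/(2·8.85×10^-12) = 1.05e7 N/C.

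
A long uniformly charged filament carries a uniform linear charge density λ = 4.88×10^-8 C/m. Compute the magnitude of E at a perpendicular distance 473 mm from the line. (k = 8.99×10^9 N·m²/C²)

E ≈ 1.86×10^3 N/C

Coaxial Gaussian cylinder, radius r = 473 mm, length L.
Q_enc = λL, so λ_enc = 4.88e-8 C/m.
By Gauss's law (flux through the curved wall only), E·2πrL = λ_enc L/ε₀.
E = 2k|λ_enc|/r = 2(8.99×10^9)(4.88×10^-8)/(0.473) = 1.86×10^3 N/C.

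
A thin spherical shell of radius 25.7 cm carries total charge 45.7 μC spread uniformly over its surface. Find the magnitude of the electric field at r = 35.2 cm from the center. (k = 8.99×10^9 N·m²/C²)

Symmetry ⇒ E = E(r) r̂. Gaussian sphere of radius r = 35.2 cm (r > 25.7 cm).
The entire shell is enclosed: Q_enc = 4.57×10^-5 C.
Gauss's law: E·4πr² = Q_enc/ε₀.
E = k|Q_enc|/r² = (8.99×10^9)(4.57×10^-5)/(0.352)² = 3.32×10^6 N/C.

E ≈ 3.32×10^6 N/C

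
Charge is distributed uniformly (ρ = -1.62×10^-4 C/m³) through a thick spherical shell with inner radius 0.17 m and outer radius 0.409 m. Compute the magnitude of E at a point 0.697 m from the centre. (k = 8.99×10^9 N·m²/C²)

By spherical symmetry E is radial; choose a Gaussian sphere of radius r = 0.697 m (r > 0.409 m, enclosing the whole shell).
Q_enc = ρ·(4π/3)(b³ − a³) = (-1.62×10^-4)·(4π/3)·((0.409)³ − (0.17)³) = -4.309e-5 C.
Applying ∮E·dA = Q_enc/ε₀ with Φ = E(4πr²):
E = k|Q_enc|/r² = (8.99×10^9)(4.309×10^-5)/(0.697)² = 7.97×10^5 N/C.

E = 7.97e5 V/m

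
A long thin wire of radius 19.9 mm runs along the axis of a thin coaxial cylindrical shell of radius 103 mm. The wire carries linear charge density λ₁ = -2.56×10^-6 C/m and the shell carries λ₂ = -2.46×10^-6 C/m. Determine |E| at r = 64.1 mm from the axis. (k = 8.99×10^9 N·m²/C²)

E ≈ 7.18e5 V/m

Choose a coaxial cylinder of radius r = 64.1 mm (arbitrary length L) as the Gaussian surface (between the conductors, 19.9 mm < r < 103 mm).
The shell at 103 mm lies outside the Gaussian surface, so λ_enc = λ₁ = -2.56e-6 C/m.
Gauss's law: E·2πrL = λ_enc L/ε₀.
E = 2k|λ_enc|/r = 2(8.99×10^9)(2.56×10^-6)/(0.0641) = 7.18×10^5 N/C.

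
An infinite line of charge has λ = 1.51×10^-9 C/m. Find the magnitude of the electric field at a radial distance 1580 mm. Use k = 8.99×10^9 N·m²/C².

E = 17.2 V/m

Take a coaxial cylindrical Gaussian surface of radius r = 1580 mm and length L.
Q_enc = λL, so λ_enc = 1.51×10^-9 C/m.
Since E is radial and uniform over the curved surface, Φ = E·2πrL = Q_enc/ε₀ = λ_enc L/ε₀.
E = 2k|λ_enc|/r = 2(8.99×10^9)(1.51×10^-9)/(1.58) = 17.2 N/C.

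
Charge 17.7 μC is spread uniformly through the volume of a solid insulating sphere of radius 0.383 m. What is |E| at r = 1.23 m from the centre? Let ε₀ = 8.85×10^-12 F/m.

E = 1.05×10^5 N/C

Use a concentric Gaussian sphere at r = 1.23 m (r > R, so the entire charge is enclosed).
Q_enc = 17.7 μC = 1.77×10^-5 C.
Applying ∮E·dA = Q_enc/ε₀ with Φ = E(4πr²):
E = |Q_enc|/(4πε₀r²) = (1.77×10^-5)/(4π·8.85×10^-12·(1.23)²) = 1.05×10^5 N/C.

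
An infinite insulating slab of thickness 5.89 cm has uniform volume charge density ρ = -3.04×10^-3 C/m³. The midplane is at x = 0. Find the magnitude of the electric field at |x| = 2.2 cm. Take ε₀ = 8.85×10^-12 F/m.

|E| = 7.56×10^6 N/C

By symmetry E is perpendicular to the slab. A Gaussian pillbox from −2.2 cm to +2.2 cm (face area A) lies entirely within the slab.
Q_enc = ρ·(2x)·A and flux = 2EA, so 2EA = 2ρxA/ε₀ ⇒ E = |ρ|x/ε₀.
E = (3.04e-3)(0.022)/(8.85×10^-12) = 7.56×10^6 N/C.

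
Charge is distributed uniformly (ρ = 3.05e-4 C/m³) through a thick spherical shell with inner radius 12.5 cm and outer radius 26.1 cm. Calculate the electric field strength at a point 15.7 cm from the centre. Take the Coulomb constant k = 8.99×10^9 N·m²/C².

Symmetry ⇒ E = E(r) r̂. Gaussian sphere of radius r = 15.7 cm (within the shell material, 12.5 cm < r < 26.1 cm).
Enclosed charge is the volume from a to r: Q_enc = (4π/3)ρ(r³ − a³) = 2.449×10^-6 C.
Gauss's law: E·4πr² = Q_enc/ε₀.
E = k|Q_enc|/r² = (8.99×10^9)(2.449×10^-6)/(0.157)² = 8.93e5 N/C.

8.93×10^5 N/C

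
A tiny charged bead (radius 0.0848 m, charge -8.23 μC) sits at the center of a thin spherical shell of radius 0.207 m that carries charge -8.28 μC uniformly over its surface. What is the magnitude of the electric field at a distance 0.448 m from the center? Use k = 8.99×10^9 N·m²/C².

Use a concentric Gaussian sphere at r = 0.448 m (r > 0.207 m, enclosing both).
Q_enc = (-8.23 μC) + (-8.28 μC) = -1.651×10^-5 C.
By Gauss's law, ∮E·dA = E·4πr² = Q_enc/ε₀.
E = k|Q_enc|/r² = (8.99×10^9)(1.651×10^-5)/(0.448)² = 7.40×10^5 N/C.

|E| ≈ 7.40×10^5 N/C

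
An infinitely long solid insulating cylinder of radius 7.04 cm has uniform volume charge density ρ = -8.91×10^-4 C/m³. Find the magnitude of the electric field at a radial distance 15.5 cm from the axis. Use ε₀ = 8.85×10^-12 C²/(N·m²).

Coaxial Gaussian cylinder, radius r = 15.5 cm, length L (r > 7.04 cm, full cross-section enclosed).
λ_enc = ρ·πR² = (-8.91e-4)π(0.0704)² = -1.387e-5 C/m.
Since E is radial and uniform over the curved surface, Φ = E·2πrL = Q_enc/ε₀ = λ_enc L/ε₀.
E = |λ_enc|/(2πε₀r) = (1.387e-5)/(2π·8.85×10^-12·0.155) = 1.61e6 N/C.

E = 1.61e6 N/C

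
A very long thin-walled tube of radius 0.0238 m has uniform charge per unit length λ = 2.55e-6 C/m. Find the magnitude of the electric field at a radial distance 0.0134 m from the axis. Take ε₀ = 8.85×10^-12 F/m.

Take a coaxial cylindrical Gaussian surface of radius r = 0.0134 m and length L (r < 0.0238 m, inside the shell).
No charge is enclosed, so Gauss's law gives E·2πrL = 0 ⇒ E = 0.

E = 0 (no enclosed charge)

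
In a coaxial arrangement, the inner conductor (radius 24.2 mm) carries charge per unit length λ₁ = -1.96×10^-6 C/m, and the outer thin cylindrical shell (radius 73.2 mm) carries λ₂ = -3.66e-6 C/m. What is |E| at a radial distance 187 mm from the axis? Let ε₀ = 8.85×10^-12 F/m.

Take a coaxial cylindrical Gaussian surface of radius r = 187 mm and length L (r > 73.2 mm, enclosing both).
λ_enc = λ₁ + λ₂ = (-1.96e-6) + (-3.66×10^-6) = -5.62×10^-6 C/m.
Since E is radial and uniform over the curved surface, Φ = E·2πrL = Q_enc/ε₀ = λ_enc L/ε₀.
E = |λ_enc|/(2πε₀r) = (5.62e-6)/(2π·8.85×10^-12·0.187) = 5.40×10^5 N/C.

5.40e5 V/m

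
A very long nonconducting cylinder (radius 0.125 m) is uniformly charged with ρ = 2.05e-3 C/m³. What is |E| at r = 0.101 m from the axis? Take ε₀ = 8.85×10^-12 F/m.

E = 1.17×10^7 N/C

Coaxial Gaussian cylinder, radius r = 0.101 m, length L (r < R).
Enclosed charge per unit length: λ_enc = ρ·πr² = (2.05×10^-3)π(0.101)² = 6.57×10^-5 C/m.
Gauss's law: E·2πrL = λ_enc L/ε₀.
E = |λ_enc|/(2πε₀r) = (6.57e-5)/(2π·8.85×10^-12·0.101) = 1.17e7 N/C.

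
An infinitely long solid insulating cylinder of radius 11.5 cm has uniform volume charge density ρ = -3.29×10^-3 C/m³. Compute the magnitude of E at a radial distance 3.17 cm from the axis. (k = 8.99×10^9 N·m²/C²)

|E| ≈ 5.89e6 N/C

By cylindrical symmetry E is radial; use a coaxial Gaussian cylinder of radius 3.17 cm and length L (r < R).
Enclosed charge per unit length: λ_enc = ρ·πr² = (-3.29e-3)π(0.0317)² = -1.039×10^-5 C/m.
Applying ∮E·dA = Q_enc/ε₀ with the end caps contributing no flux:
E = 2k|λ_enc|/r = 2(8.99×10^9)(1.039×10^-5)/(0.0317) = 5.89×10^6 N/C.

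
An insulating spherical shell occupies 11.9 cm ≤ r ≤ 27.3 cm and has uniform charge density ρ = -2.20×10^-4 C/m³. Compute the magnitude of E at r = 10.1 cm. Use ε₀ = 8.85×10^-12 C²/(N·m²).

|E| = 0 N/C

Symmetry ⇒ E = E(r) r̂. Gaussian sphere of radius r = 10.1 cm (r < 11.9 cm, inside the empty cavity).
No charge is enclosed, so by Gauss's law E·4πr² = 0 ⇒ E = 0.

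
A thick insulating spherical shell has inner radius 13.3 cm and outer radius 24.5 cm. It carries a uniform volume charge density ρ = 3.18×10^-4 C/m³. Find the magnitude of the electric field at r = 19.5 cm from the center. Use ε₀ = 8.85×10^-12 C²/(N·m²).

Take a concentric spherical Gaussian surface of radius r = 19.5 cm (within the shell material, 13.3 cm < r < 24.5 cm).
Enclosed charge is the volume from a to r: Q_enc = (4π/3)ρ(r³ − a³) = 6.743e-6 C.
By Gauss's law, ∮E·dA = E·4πr² = Q_enc/ε₀.
E = |Q_enc|/(4πε₀r²) = (6.743×10^-6)/(4π·8.85×10^-12·(0.195)²) = 1.59e6 N/C.

E = 1.59×10^6 N/C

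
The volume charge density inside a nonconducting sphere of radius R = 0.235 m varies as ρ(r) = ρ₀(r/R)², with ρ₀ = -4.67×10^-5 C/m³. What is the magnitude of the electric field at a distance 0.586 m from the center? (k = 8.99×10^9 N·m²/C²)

E = 3.99e4 V/m

By spherical symmetry E is radial; choose a Gaussian sphere of radius r = 0.586 m (r > R, all charge enclosed).
Q_enc = 4π ∫₀^R ρ₀(r'/R)^2 r'² dr' = 4πρ₀R³/5 = -1.523e-6 C.
Gauss's law: E·4πr² = Q_enc/ε₀.
E = k|Q_enc|/r² = (8.99×10^9)(1.523×10^-6)/(0.586)² = 3.99×10^4 N/C.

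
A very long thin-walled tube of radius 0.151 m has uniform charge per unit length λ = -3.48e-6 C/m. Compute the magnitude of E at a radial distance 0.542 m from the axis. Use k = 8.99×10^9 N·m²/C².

By cylindrical symmetry E is radial; use a coaxial Gaussian cylinder of radius 0.542 m and length L (r > 0.151 m).
The full line charge is enclosed: λ_enc = -3.48×10^-6 C/m.
By Gauss's law (flux through the curved wall only), E·2πrL = λ_enc L/ε₀.
E = 2k|λ_enc|/r = 2(8.99×10^9)(3.48×10^-6)/(0.542) = 1.15×10^5 N/C.

|E| ≈ 1.15×10^5 V/m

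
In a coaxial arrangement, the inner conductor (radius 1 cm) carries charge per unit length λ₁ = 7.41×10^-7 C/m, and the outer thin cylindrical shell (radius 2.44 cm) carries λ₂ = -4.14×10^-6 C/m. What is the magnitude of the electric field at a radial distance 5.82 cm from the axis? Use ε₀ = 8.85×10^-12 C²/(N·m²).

Take a coaxial cylindrical Gaussian surface of radius r = 5.82 cm and length L (r > 2.44 cm, enclosing both).
λ_enc = λ₁ + λ₂ = (7.41e-7) + (-4.14×10^-6) = -3.399e-6 C/m.
Gauss's law: E·2πrL = λ_enc L/ε₀.
E = |λ_enc|/(2πε₀r) = (3.399e-6)/(2π·8.85×10^-12·0.0582) = 1.05e6 N/C.

|E| ≈ 1.05e6 N/C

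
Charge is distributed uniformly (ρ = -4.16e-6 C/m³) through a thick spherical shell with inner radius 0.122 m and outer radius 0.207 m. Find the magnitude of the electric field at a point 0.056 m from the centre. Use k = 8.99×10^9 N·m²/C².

Take a concentric spherical Gaussian surface of radius r = 0.056 m (r < 0.122 m, inside the empty cavity).
Q_enc = 0 (all charge lies at larger r); Gauss's law gives E = 0.

E = 0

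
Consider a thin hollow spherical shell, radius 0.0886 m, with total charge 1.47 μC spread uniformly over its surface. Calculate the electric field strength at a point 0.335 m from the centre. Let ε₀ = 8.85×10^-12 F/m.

Take a concentric spherical Gaussian surface of radius r = 0.335 m (r > 0.0886 m).
The entire shell is enclosed: Q_enc = 1.47e-6 C.
Applying ∮E·dA = Q_enc/ε₀ with Φ = E(4πr²):
E = |Q_enc|/(4πε₀r²) = (1.47e-6)/(4π·8.85×10^-12·(0.335)²) = 1.18e5 N/C.

|E| ≈ 1.18e5 V/m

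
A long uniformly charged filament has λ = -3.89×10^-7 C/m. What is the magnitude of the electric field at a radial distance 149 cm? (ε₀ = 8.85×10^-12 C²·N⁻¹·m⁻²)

4.70×10^3 N/C

Choose a coaxial cylinder of radius r = 149 cm (arbitrary length L) as the Gaussian surface.
Q_enc = λL, so λ_enc = -3.89×10^-7 C/m.
Since E is radial and uniform over the curved surface, Φ = E·2πrL = Q_enc/ε₀ = λ_enc L/ε₀.
E = |λ_enc|/(2πε₀r) = (3.89e-7)/(2π·8.85×10^-12·1.49) = 4.70×10^3 N/C.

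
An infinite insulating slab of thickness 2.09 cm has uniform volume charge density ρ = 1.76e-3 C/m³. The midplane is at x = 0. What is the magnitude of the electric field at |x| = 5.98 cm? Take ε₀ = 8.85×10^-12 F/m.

The point |x| = 5.98 cm lies outside the slab (half-thickness 0.01045 m). A symmetric pillbox spanning the full slab encloses Q_enc = ρ·d·A.
Flux = 2EA ⇒ E = |ρ|d/(2ε₀), independent of distance outside.
E = (1.76e-3)(0.0209)/(2·8.85×10^-12) = 2.08×10^6 N/C.

2.08e6 V/m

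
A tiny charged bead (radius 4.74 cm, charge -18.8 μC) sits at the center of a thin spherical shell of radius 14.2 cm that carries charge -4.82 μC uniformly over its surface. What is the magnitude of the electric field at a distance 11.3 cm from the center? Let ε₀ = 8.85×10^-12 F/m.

Use a concentric Gaussian sphere at r = 11.3 cm (between the bodies, 4.74 cm < r < 14.2 cm).
Only the inner charge is enclosed; the outer shell contributes nothing inside itself. Q_enc = -18.8 μC = -1.88×10^-5 C.
Applying ∮E·dA = Q_enc/ε₀ with Φ = E(4πr²):
E = |Q_enc|/(4πε₀r²) = (1.88×10^-5)/(4π·8.85×10^-12·(0.113)²) = 1.32e7 N/C.

1.32×10^7 N/C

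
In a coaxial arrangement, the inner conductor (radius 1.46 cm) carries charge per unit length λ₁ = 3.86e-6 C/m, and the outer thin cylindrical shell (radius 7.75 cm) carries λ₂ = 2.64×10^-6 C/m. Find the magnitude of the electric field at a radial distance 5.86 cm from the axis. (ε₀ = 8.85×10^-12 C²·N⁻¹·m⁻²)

Coaxial Gaussian cylinder, radius r = 5.86 cm, length L (between the conductors, 1.46 cm < r < 7.75 cm).
The shell at 7.75 cm lies outside the Gaussian surface, so λ_enc = λ₁ = 3.86e-6 C/m.
Since E is radial and uniform over the curved surface, Φ = E·2πrL = Q_enc/ε₀ = λ_enc L/ε₀.
E = |λ_enc|/(2πε₀r) = (3.86×10^-6)/(2π·8.85×10^-12·0.0586) = 1.18×10^6 N/C.

|E| ≈ 1.18×10^6 V/m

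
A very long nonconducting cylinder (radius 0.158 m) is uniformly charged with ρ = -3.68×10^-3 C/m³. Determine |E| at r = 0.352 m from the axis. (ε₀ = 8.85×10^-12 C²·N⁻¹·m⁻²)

|E| ≈ 1.47e7 V/m

Coaxial Gaussian cylinder, radius r = 0.352 m, length L (r > 0.158 m, full cross-section enclosed).
λ_enc = ρ·πR² = (-3.68×10^-3)π(0.158)² = -2.886×10^-4 C/m.
Applying ∮E·dA = Q_enc/ε₀ with the end caps contributing no flux:
E = |λ_enc|/(2πε₀r) = (2.886×10^-4)/(2π·8.85×10^-12·0.352) = 1.47e7 N/C.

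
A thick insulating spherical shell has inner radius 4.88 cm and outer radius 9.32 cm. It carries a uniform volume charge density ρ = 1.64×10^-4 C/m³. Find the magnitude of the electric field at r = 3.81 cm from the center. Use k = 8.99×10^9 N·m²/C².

|E| = 0 N/C

Take a concentric spherical Gaussian surface of radius r = 3.81 cm (r < 4.88 cm, inside the empty cavity).
Q_enc = 0 (all charge lies at larger r); Gauss's law gives E = 0.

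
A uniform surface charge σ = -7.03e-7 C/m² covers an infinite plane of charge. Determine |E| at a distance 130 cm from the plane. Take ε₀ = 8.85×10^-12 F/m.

Choose a cylindrical pillbox piercing the sheet, end faces (area A) parallel to it.
Only the two end caps contribute flux: Φ = 2EA. With Q_enc = σA, Gauss's law gives E = |σ|/(2ε₀).
E = |σ|/(2ε₀) = (7.03×10^-7)/(2·8.85×10^-12) = 3.97×10^4 N/C.

E = 3.97×10^4 N/C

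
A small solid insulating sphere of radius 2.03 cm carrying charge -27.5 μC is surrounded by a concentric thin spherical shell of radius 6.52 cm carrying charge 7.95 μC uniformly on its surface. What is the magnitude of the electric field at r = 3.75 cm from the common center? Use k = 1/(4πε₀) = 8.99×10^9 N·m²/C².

Use a concentric Gaussian sphere at r = 3.75 cm (between the bodies, 2.03 cm < r < 6.52 cm).
The shell at 6.52 cm lies outside the Gaussian surface, so Q_enc = -27.5 μC = -2.75e-5 C.
By Gauss's law, ∮E·dA = E·4πr² = Q_enc/ε₀.
E = k|Q_enc|/r² = (8.99×10^9)(2.75×10^-5)/(0.0375)² = 1.76e8 N/C.

E ≈ 1.76×10^8 V/m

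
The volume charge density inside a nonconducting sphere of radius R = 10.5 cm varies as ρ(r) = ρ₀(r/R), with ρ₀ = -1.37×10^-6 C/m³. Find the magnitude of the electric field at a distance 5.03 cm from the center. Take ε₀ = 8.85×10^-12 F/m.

Take a concentric spherical Gaussian surface of radius r = 5.03 cm (r < R).
Q_enc = ∫₀^r ρ(r')·4πr'² dr' = (4πρ₀/R) ∫₀^r r'^3 dr' = 4πρ₀ r^4/(4·R) = -2.624e-10 C.
Since E is radial and uniform over the Gaussian sphere, Φ = E·4πr² = Q_enc/ε₀.
E = |Q_enc|/(4πε₀r²) = (2.624e-10)/(4π·8.85×10^-12·(0.0503)²) = 933 N/C.

|E| ≈ 933 V/m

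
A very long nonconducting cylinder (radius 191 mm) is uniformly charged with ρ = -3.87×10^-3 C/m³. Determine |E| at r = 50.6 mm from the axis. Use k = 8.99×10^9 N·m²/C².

|E| ≈ 1.11×10^7 N/C

Choose a coaxial cylinder of radius r = 50.6 mm (arbitrary length L) as the Gaussian surface (r < R).
Charge inside radius r per length L is ρ·πr²·L, so λ_enc = ρπr² = -3.113×10^-5 C/m.
Since E is radial and uniform over the curved surface, Φ = E·2πrL = Q_enc/ε₀ = λ_enc L/ε₀.
E = 2k|λ_enc|/r = 2(8.99×10^9)(3.113×10^-5)/(0.0506) = 1.11×10^7 N/C.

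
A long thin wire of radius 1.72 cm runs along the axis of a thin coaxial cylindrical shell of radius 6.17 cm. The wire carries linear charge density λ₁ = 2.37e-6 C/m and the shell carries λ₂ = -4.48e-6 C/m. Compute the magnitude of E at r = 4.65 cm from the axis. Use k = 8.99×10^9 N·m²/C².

|E| ≈ 9.16e5 N/C

By cylindrical symmetry E is radial; use a coaxial Gaussian cylinder of radius 4.65 cm and length L (between the conductors, 1.72 cm < r < 6.17 cm).
Only the inner wire is enclosed; the outer shell contributes nothing inside itself. λ_enc = λ₁ = 2.37e-6 C/m.
Since E is radial and uniform over the curved surface, Φ = E·2πrL = Q_enc/ε₀ = λ_enc L/ε₀.
E = 2k|λ_enc|/r = 2(8.99×10^9)(2.37×10^-6)/(0.0465) = 9.16×10^5 N/C.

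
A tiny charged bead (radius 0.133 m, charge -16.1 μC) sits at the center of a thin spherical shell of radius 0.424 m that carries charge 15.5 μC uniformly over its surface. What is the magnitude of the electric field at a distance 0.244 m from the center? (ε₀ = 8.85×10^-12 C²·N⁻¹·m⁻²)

2.43×10^6 V/m

Take a concentric spherical Gaussian surface of radius r = 0.244 m (between the bodies, 0.133 m < r < 0.424 m).
Only the inner charge is enclosed; the outer shell contributes nothing inside itself. Q_enc = -16.1 μC = -1.61×10^-5 C.
Applying ∮E·dA = Q_enc/ε₀ with Φ = E(4πr²):
E = |Q_enc|/(4πε₀r²) = (1.61×10^-5)/(4π·8.85×10^-12·(0.244)²) = 2.43×10^6 N/C.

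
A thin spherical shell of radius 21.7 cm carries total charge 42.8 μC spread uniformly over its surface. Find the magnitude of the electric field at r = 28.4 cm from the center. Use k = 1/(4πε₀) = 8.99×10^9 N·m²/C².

Symmetry ⇒ E = E(r) r̂. Gaussian sphere of radius r = 28.4 cm (r > 21.7 cm).
The entire shell is enclosed: Q_enc = 4.28×10^-5 C.
Since E is radial and uniform over the Gaussian sphere, Φ = E·4πr² = Q_enc/ε₀.
E = k|Q_enc|/r² = (8.99×10^9)(4.28×10^-5)/(0.284)² = 4.77×10^6 N/C.

E = 4.77×10^6 N/C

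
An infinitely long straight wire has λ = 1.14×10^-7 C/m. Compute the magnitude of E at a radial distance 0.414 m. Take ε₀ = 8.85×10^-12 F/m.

|E| ≈ 4.95×10^3 N/C

By cylindrical symmetry E is radial; use a coaxial Gaussian cylinder of radius 0.414 m and length L.
Q_enc = λL, so λ_enc = 1.14×10^-7 C/m.
By Gauss's law (flux through the curved wall only), E·2πrL = λ_enc L/ε₀.
E = |λ_enc|/(2πε₀r) = (1.14×10^-7)/(2π·8.85×10^-12·0.414) = 4.95×10^3 N/C.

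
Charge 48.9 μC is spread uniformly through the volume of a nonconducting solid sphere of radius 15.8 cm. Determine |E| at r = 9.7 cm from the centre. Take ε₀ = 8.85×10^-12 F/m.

|E| ≈ 1.08e7 V/m

Use a concentric Gaussian sphere at r = 9.7 cm (r < R).
Only the charge within r is enclosed: Q_enc = Q·(r/R)³ = (48.9 μC)·(9.7 cm/15.8 cm)³ = 1.131×10^-5 C.
Gauss's law: E·4πr² = Q_enc/ε₀.
E = |Q_enc|/(4πε₀r²) = (1.131×10^-5)/(4π·8.85×10^-12·(0.097)²) = 1.08×10^7 N/C.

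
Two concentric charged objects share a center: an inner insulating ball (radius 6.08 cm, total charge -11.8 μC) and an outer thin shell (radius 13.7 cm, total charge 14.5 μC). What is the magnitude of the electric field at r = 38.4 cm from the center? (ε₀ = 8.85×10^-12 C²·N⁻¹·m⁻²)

|E| ≈ 1.65×10^5 N/C

By spherical symmetry E is radial; choose a Gaussian sphere of radius r = 38.4 cm (r > 13.7 cm, enclosing both).
Q_enc = (-11.8 μC) + (14.5 μC) = 2.70×10^-6 C.
Since E is radial and uniform over the Gaussian sphere, Φ = E·4πr² = Q_enc/ε₀.
E = |Q_enc|/(4πε₀r²) = (2.70×10^-6)/(4π·8.85×10^-12·(0.384)²) = 1.65×10^5 N/C.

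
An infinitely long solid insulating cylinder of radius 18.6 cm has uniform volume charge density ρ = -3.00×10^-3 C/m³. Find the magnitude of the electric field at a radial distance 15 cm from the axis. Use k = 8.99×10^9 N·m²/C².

Coaxial Gaussian cylinder, radius r = 15 cm, length L (r < R).
Enclosed charge per unit length: λ_enc = ρ·πr² = (-3.00×10^-3)π(0.15)² = -2.121×10^-4 C/m.
Since E is radial and uniform over the curved surface, Φ = E·2πrL = Q_enc/ε₀ = λ_enc L/ε₀.
E = 2k|λ_enc|/r = 2(8.99×10^9)(2.121×10^-4)/(0.15) = 2.54×10^7 N/C.

|E| = 2.54×10^7 N/C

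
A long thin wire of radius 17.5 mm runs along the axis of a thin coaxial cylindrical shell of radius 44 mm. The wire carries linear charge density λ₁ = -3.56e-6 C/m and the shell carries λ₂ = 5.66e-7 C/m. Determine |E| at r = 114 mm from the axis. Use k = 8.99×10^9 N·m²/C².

E ≈ 4.72×10^5 N/C

By cylindrical symmetry E is radial; use a coaxial Gaussian cylinder of radius 114 mm and length L (r > 44 mm, enclosing both).
λ_enc = λ₁ + λ₂ = (-3.56×10^-6) + (5.66×10^-7) = -2.994e-6 C/m.
Since E is radial and uniform over the curved surface, Φ = E·2πrL = Q_enc/ε₀ = λ_enc L/ε₀.
E = 2k|λ_enc|/r = 2(8.99×10^9)(2.994×10^-6)/(0.114) = 4.72×10^5 N/C.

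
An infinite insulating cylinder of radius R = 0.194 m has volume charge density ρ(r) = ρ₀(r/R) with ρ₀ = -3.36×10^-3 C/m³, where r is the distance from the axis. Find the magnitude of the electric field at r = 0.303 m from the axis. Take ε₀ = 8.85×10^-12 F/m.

Take a coaxial cylindrical Gaussian surface of radius r = 0.303 m and length L (r > R, full charge per length enclosed).
λ_enc = 2π ∫₀^R ρ₀(r'/R)^1 r' dr' = 2πρ₀R²/3 = -2.649e-4 C/m.
By Gauss's law (flux through the curved wall only), E·2πrL = λ_enc L/ε₀.
E = |λ_enc|/(2πε₀r) = (2.649×10^-4)/(2π·8.85×10^-12·0.303) = 1.57×10^7 N/C.

E ≈ 1.57×10^7 V/m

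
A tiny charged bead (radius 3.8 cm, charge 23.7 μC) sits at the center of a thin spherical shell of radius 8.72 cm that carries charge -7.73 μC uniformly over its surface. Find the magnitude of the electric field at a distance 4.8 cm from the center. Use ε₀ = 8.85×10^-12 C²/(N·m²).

Take a concentric spherical Gaussian surface of radius r = 4.8 cm (between the bodies, 3.8 cm < r < 8.72 cm).
The shell at 8.72 cm lies outside the Gaussian surface, so Q_enc = 23.7 μC = 2.37×10^-5 C.
By Gauss's law, ∮E·dA = E·4πr² = Q_enc/ε₀.
E = |Q_enc|/(4πε₀r²) = (2.37×10^-5)/(4π·8.85×10^-12·(0.048)²) = 9.25×10^7 N/C.

|E| = 9.25×10^7 N/C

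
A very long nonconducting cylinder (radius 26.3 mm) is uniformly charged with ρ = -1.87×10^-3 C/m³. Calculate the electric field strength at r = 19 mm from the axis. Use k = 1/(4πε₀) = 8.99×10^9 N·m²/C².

Take a coaxial cylindrical Gaussian surface of radius r = 19 mm and length L (r < R).
Enclosed charge per unit length: λ_enc = ρ·πr² = (-1.87×10^-3)π(0.019)² = -2.121×10^-6 C/m.
Applying ∮E·dA = Q_enc/ε₀ with the end caps contributing no flux:
E = 2k|λ_enc|/r = 2(8.99×10^9)(2.121×10^-6)/(0.019) = 2.01×10^6 N/C.

E = 2.01×10^6 V/m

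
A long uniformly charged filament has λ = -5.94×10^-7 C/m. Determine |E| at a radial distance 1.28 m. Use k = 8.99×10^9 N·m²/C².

|E| ≈ 8.34×10^3 N/C

Coaxial Gaussian cylinder, radius r = 1.28 m, length L.
Q_enc = λL, so λ_enc = -5.94×10^-7 C/m.
By Gauss's law (flux through the curved wall only), E·2πrL = λ_enc L/ε₀.
E = 2k|λ_enc|/r = 2(8.99×10^9)(5.94×10^-7)/(1.28) = 8.34×10^3 N/C.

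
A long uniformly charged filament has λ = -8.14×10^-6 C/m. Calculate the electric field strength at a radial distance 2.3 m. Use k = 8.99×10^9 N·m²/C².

By cylindrical symmetry E is radial; use a coaxial Gaussian cylinder of radius 2.3 m and length L.
Q_enc = λL, so λ_enc = -8.14×10^-6 C/m.
By Gauss's law (flux through the curved wall only), E·2πrL = λ_enc L/ε₀.
E = 2k|λ_enc|/r = 2(8.99×10^9)(8.14×10^-6)/(2.3) = 6.36e4 N/C.

6.36×10^4 N/C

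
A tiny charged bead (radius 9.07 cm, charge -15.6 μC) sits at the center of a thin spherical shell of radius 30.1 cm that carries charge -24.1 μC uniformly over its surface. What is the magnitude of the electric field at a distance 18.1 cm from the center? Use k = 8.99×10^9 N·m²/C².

Symmetry ⇒ E = E(r) r̂. Gaussian sphere of radius r = 18.1 cm (between the bodies, 9.07 cm < r < 30.1 cm).
The shell at 30.1 cm lies outside the Gaussian surface, so Q_enc = -15.6 μC = -1.56×10^-5 C.
Gauss's law: E·4πr² = Q_enc/ε₀.
E = k|Q_enc|/r² = (8.99×10^9)(1.56×10^-5)/(0.181)² = 4.28e6 N/C.

|E| ≈ 4.28e6 N/C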